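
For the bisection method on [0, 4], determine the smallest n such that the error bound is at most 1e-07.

We need (b-a)/2^n ≤ 1e-07
(4 - 0)/2^n ≤ 1e-07
4/2^n ≤ 1e-07
2^n ≥ 40000000
n ≥ log₂(40000000) = 25.25
n ≥ 26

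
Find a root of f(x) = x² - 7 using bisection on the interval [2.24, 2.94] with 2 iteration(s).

f(x) = x² - 7
Initial interval: [2.24, 2.94]

Iteration 1:
  c_1 = (2.240000 + 2.940000)/2 = 2.590000
  f(c_1) = f(2.590000) = -0.291900
  f(a) × f(c) ≥ 0, new interval: [2.590000, 2.940000]
Iteration 2:
  c_2 = (2.590000 + 2.940000)/2 = 2.765000
  f(c_2) = f(2.765000) = 0.645225
  f(a) × f(c) < 0, new interval: [2.590000, 2.765000]

After 2 iteration(s), the approximation is c_2 = 2.765000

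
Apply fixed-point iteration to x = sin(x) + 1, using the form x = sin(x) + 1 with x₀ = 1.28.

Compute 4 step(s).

Equation: x = sin(x) + 1
Fixed-point form: x = sin(x) + 1
x₀ = 1.28

x_1 = g(1.280000) = 1.958016
x_2 = g(1.958016) = 1.925963
x_3 = g(1.925963) = 1.937589
x_4 = g(1.937589) = 1.933482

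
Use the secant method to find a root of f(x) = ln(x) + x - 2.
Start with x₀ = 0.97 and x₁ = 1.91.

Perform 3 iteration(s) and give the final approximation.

f(x) = ln(x) + x - 2
x₀ = 0.97, x₁ = 1.91

Secant formula: x_{n+1} = x_n - f(x_n)(x_n - x_{n-1})/(f(x_n) - f(x_{n-1}))

Iteration 1:
  f(0.970000) = -1.060459
  f(1.910000) = 0.557103
  x_2 = 1.910000 - 0.557103×(1.910000 - 0.970000)/(0.557103 - (-1.060459))
       = 1.586255
Iteration 2:
  f(1.910000) = 0.557103
  f(1.586255) = 0.047632
  x_3 = 1.586255 - 0.047632×(1.586255 - 1.910000)/(0.047632 - 0.557103)
       = 1.555988
Iteration 3:
  f(1.586255) = 0.047632
  f(1.555988) = -0.001902
  x_4 = 1.555988 - (-0.001902)×(1.555988 - 1.586255)/(-0.001902 - 0.047632)
       = 1.557150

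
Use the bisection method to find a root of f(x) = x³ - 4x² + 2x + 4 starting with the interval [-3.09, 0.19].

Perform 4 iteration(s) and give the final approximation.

f(x) = x³ - 4x² + 2x + 4
Initial interval: [-3.09, 0.19]

Iteration 1:
  c_1 = (-3.090000 + 0.190000)/2 = -1.450000
  f(c_1) = f(-1.450000) = -10.358625
  f(a) × f(c) ≥ 0, new interval: [-1.450000, 0.190000]
Iteration 2:
  c_2 = (-1.450000 + 0.190000)/2 = -0.630000
  f(c_2) = f(-0.630000) = 0.902353
  f(a) × f(c) < 0, new interval: [-1.450000, -0.630000]
Iteration 3:
  c_3 = (-1.450000 + (-0.630000))/2 = -1.040000
  f(c_3) = f(-1.040000) = -3.531264
  f(a) × f(c) ≥ 0, new interval: [-1.040000, -0.630000]
Iteration 4:
  c_4 = (-1.040000 + (-0.630000))/2 = -0.835000
  f(c_4) = f(-0.835000) = -1.041083
  f(a) × f(c) ≥ 0, new interval: [-0.835000, -0.630000]

After 4 iteration(s), the approximation is c_4 = -0.835000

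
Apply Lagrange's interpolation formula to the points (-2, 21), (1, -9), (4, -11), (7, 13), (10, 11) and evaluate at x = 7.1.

Lagrange interpolation formula:
P(x) = Σ yᵢ × Lᵢ(x)
where Lᵢ(x) = Π_{j≠i} (x - xⱼ)/(xᵢ - xⱼ)

L_0(7.1) = (7.1 - 1)/(-2 - 1) × (7.1 - 4)/(-2 - 4) × (7.1 - 7)/(-2 - 7) × (7.1 - 10)/(-2 - 10) = -0.002821
L_1(7.1) = (7.1 - (-2))/(1 - (-2)) × (7.1 - 4)/(1 - 4) × (7.1 - 7)/(1 - 7) × (7.1 - 10)/(1 - 10) = 0.016833
L_2(7.1) = (7.1 - (-2))/(4 - (-2)) × (7.1 - 1)/(4 - 1) × (7.1 - 7)/(4 - 7) × (7.1 - 10)/(4 - 10) = -0.049685
L_3(7.1) = (7.1 - (-2))/(7 - (-2)) × (7.1 - 1)/(7 - 1) × (7.1 - 4)/(7 - 4) × (7.1 - 10)/(7 - 10) = 1.026821
L_4(7.1) = (7.1 - (-2))/(10 - (-2)) × (7.1 - 1)/(10 - 1) × (7.1 - 4)/(10 - 4) × (7.1 - 7)/(10 - 7) = 0.008852

P(7.1) = 21×L_0(7.1) + (-9)×L_1(7.1) + (-11)×L_2(7.1) + 13×L_3(7.1) + 11×L_4(7.1)
P(7.1) = 13.781837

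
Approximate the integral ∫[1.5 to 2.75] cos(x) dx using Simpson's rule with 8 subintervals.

f(x) = cos(x)
a = 1.5, b = 2.75, n = 8
h = (b - a)/n = 0.156250

Simpson's rule: (h/3)[f(x₀) + 4f(x₁) + 2f(x₂) + ... + f(xₙ)]

x_0 = 1.5000, f(x_0) = 0.070737, coefficient = 1
x_1 = 1.6562, f(x_1) = -0.085350, coefficient = 4
x_2 = 1.8125, f(x_2) = -0.239357, coefficient = 2
x_3 = 1.9688, f(x_3) = -0.387533, coefficient = 4
x_4 = 2.1250, f(x_4) = -0.526266, coefficient = 2
x_5 = 2.2812, f(x_5) = -0.652178, coefficient = 4
x_6 = 2.4375, f(x_6) = -0.762199, coefficient = 2
x_7 = 2.5938, f(x_7) = -0.853650, coefficient = 4
x_8 = 2.7500, f(x_8) = -0.924302, coefficient = 1

I ≈ (0.156250/3) × -11.824052 = -0.615836
Exact value: -0.615834
Error: 0.000002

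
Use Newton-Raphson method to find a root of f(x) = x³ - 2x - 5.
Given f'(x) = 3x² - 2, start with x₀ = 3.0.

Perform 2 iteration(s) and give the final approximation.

f(x) = x³ - 2x - 5
f'(x) = 3x² - 2
x₀ = 3.0

Newton-Raphson formula: x_{n+1} = x_n - f(x_n)/f'(x_n)

Iteration 1:
  f(3.000000) = 16.000000
  f'(3.000000) = 25.000000
  x_1 = 3.000000 - 16.000000/25.000000 = 2.360000
Iteration 2:
  f(2.360000) = 3.424256
  f'(2.360000) = 14.708800
  x_2 = 2.360000 - 3.424256/14.708800 = 2.127197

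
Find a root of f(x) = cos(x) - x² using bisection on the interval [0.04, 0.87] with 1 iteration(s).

f(x) = cos(x) - x²
Initial interval: [0.04, 0.87]

Iteration 1:
  c_1 = (0.040000 + 0.870000)/2 = 0.455000
  f(c_1) = f(0.455000) = 0.691236
  f(a) × f(c) ≥ 0, new interval: [0.455000, 0.870000]

After 1 iteration(s), the approximation is c_1 = 0.455000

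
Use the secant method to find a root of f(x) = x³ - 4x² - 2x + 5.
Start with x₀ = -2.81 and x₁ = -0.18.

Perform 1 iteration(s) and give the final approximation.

f(x) = x³ - 4x² - 2x + 5
x₀ = -2.81, x₁ = -0.18

Secant formula: x_{n+1} = x_n - f(x_n)(x_n - x_{n-1})/(f(x_n) - f(x_{n-1}))

Iteration 1:
  f(-2.810000) = -43.152441
  f(-0.180000) = 5.224568
  x_2 = -0.180000 - 5.224568×(-0.180000 - (-2.810000))/(5.224568 - (-43.152441))
       = -0.464032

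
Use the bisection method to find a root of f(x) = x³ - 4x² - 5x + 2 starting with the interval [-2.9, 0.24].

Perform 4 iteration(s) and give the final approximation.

f(x) = x³ - 4x² - 5x + 2
Initial interval: [-2.9, 0.24]

Iteration 1:
  c_1 = (-2.900000 + 0.240000)/2 = -1.330000
  f(c_1) = f(-1.330000) = -0.778237
  f(a) × f(c) ≥ 0, new interval: [-1.330000, 0.240000]
Iteration 2:
  c_2 = (-1.330000 + 0.240000)/2 = -0.545000
  f(c_2) = f(-0.545000) = 3.375021
  f(a) × f(c) < 0, new interval: [-1.330000, -0.545000]
Iteration 3:
  c_3 = (-1.330000 + (-0.545000))/2 = -0.937500
  f(c_3) = f(-0.937500) = 2.347900
  f(a) × f(c) < 0, new interval: [-1.330000, -0.937500]
Iteration 4:
  c_4 = (-1.330000 + (-0.937500))/2 = -1.133750
  f(c_4) = f(-1.133750) = 1.069884
  f(a) × f(c) < 0, new interval: [-1.330000, -1.133750]

After 4 iteration(s), the approximation is c_4 = -1.133750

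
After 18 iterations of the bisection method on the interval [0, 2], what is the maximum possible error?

Bisection error bound: |error| ≤ (b-a)/2^n
|error| ≤ (2 - 0)/2^18 = 2/2^18
|error| ≤ 0.0000076294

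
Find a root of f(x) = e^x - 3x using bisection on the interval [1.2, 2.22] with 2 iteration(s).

f(x) = e^x - 3x
Initial interval: [1.2, 2.22]

Iteration 1:
  c_1 = (1.200000 + 2.220000)/2 = 1.710000
  f(c_1) = f(1.710000) = 0.398961
  f(a) × f(c) < 0, new interval: [1.200000, 1.710000]
Iteration 2:
  c_2 = (1.200000 + 1.710000)/2 = 1.455000
  f(c_2) = f(1.455000) = -0.080517
  f(a) × f(c) ≥ 0, new interval: [1.455000, 1.710000]

After 2 iteration(s), the approximation is c_2 = 1.455000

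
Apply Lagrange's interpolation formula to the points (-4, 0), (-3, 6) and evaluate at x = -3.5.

Lagrange interpolation formula:
P(x) = Σ yᵢ × Lᵢ(x)
where Lᵢ(x) = Π_{j≠i} (x - xⱼ)/(xᵢ - xⱼ)

L_0(-3.5) = (-3.5 - (-3))/(-4 - (-3)) = 0.500000
L_1(-3.5) = (-3.5 - (-4))/(-3 - (-4)) = 0.500000

P(-3.5) = 0×L_0(-3.5) + 6×L_1(-3.5)
P(-3.5) = 3.000000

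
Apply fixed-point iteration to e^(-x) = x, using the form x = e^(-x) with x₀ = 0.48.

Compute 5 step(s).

Equation: e^(-x) = x
Fixed-point form: x = e^(-x)
x₀ = 0.48

x_1 = g(0.480000) = 0.618783
x_2 = g(0.618783) = 0.538599
x_3 = g(0.538599) = 0.583565
x_4 = g(0.583565) = 0.557906
x_5 = g(0.557906) = 0.572407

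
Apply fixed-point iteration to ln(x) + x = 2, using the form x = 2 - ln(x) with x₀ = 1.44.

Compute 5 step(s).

Equation: ln(x) + x = 2
Fixed-point form: x = 2 - ln(x)
x₀ = 1.44

x_1 = g(1.440000) = 1.635357
x_2 = g(1.635357) = 1.508139
x_3 = g(1.508139) = 1.589124
x_4 = g(1.589124) = 1.536817
x_5 = g(1.536817) = 1.570286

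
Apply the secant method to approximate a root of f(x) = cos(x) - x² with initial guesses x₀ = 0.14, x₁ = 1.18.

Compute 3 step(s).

f(x) = cos(x) - x²
x₀ = 0.14, x₁ = 1.18

Secant formula: x_{n+1} = x_n - f(x_n)(x_n - x_{n-1})/(f(x_n) - f(x_{n-1}))

Iteration 1:
  f(0.140000) = 0.970616
  f(1.180000) = -1.011475
  x_2 = 1.180000 - (-1.011475)×(1.180000 - 0.140000)/(-1.011475 - 0.970616)
       = 0.649281
Iteration 2:
  f(1.180000) = -1.011475
  f(0.649281) = 0.374954
  x_3 = 0.649281 - 0.374954×(0.649281 - 1.180000)/(0.374954 - (-1.011475))
       = 0.792811
Iteration 3:
  f(0.649281) = 0.374954
  f(0.792811) = 0.073296
  x_4 = 0.792811 - 0.073296×(0.792811 - 0.649281)/(0.073296 - 0.374954)
       = 0.827686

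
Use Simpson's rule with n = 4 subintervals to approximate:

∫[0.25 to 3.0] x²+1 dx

f(x) = x²+1
a = 0.25, b = 3.0, n = 4
h = (b - a)/n = 0.687500

Simpson's rule: (h/3)[f(x₀) + 4f(x₁) + 2f(x₂) + ... + f(xₙ)]

x_0 = 0.2500, f(x_0) = 1.062500, coefficient = 1
x_1 = 0.9375, f(x_1) = 1.878906, coefficient = 4
x_2 = 1.6250, f(x_2) = 3.640625, coefficient = 2
x_3 = 2.3125, f(x_3) = 6.347656, coefficient = 4
x_4 = 3.0000, f(x_4) = 10.000000, coefficient = 1

I ≈ (0.687500/3) × 51.250000 = 11.744792
Exact value: 11.744792
Error: 0.000000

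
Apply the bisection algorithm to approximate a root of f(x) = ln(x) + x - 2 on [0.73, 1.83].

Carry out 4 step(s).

f(x) = ln(x) + x - 2
Initial interval: [0.73, 1.83]

Iteration 1:
  c_1 = (0.730000 + 1.830000)/2 = 1.280000
  f(c_1) = f(1.280000) = -0.473140
  f(a) × f(c) ≥ 0, new interval: [1.280000, 1.830000]
Iteration 2:
  c_2 = (1.280000 + 1.830000)/2 = 1.555000
  f(c_2) = f(1.555000) = -0.003524
  f(a) × f(c) ≥ 0, new interval: [1.555000, 1.830000]
Iteration 3:
  c_3 = (1.555000 + 1.830000)/2 = 1.692500
  f(c_3) = f(1.692500) = 0.218707
  f(a) × f(c) < 0, new interval: [1.555000, 1.692500]
Iteration 4:
  c_4 = (1.555000 + 1.692500)/2 = 1.623750
  f(c_4) = f(1.623750) = 0.108488
  f(a) × f(c) < 0, new interval: [1.555000, 1.623750]

After 4 iteration(s), the approximation is c_4 = 1.623750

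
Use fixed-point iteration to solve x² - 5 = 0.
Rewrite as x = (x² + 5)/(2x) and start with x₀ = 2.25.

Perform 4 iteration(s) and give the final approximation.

Equation: x² - 5 = 0
Fixed-point form: x = (x² + 5)/(2x)
x₀ = 2.25

x_1 = g(2.250000) = 2.236111
x_2 = g(2.236111) = 2.236068
x_3 = g(2.236068) = 2.236068
x_4 = g(2.236068) = 2.236068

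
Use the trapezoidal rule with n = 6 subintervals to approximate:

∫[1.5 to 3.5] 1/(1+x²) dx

f(x) = 1/(1+x²)
a = 1.5, b = 3.5, n = 6
h = (b - a)/n = 0.333333

Trapezoidal rule: (h/2)[f(x₀) + 2f(x₁) + 2f(x₂) + ... + f(xₙ)]

x_0 = 1.5000, f(x_0) = 0.307692, coefficient = 1
x_1 = 1.8333, f(x_1) = 0.229299, coefficient = 2
x_2 = 2.1667, f(x_2) = 0.175610, coefficient = 2
x_3 = 2.5000, f(x_3) = 0.137931, coefficient = 2
x_4 = 2.8333, f(x_4) = 0.110769, coefficient = 2
x_5 = 3.1667, f(x_5) = 0.090680, coefficient = 2
x_6 = 3.5000, f(x_6) = 0.075472, coefficient = 1

I ≈ (0.333333/2) × 1.871743 = 0.311957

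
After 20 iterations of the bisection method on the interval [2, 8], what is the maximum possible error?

Bisection error bound: |error| ≤ (b-a)/2^n
|error| ≤ (8 - 2)/2^20 = 6/2^20
|error| ≤ 0.0000057220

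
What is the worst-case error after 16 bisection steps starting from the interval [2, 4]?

Bisection error bound: |error| ≤ (b-a)/2^n
|error| ≤ (4 - 2)/2^16 = 2/2^16
|error| ≤ 0.0000305176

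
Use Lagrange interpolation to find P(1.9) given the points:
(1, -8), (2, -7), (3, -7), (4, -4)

Lagrange interpolation formula:
P(x) = Σ yᵢ × Lᵢ(x)
where Lᵢ(x) = Π_{j≠i} (x - xⱼ)/(xᵢ - xⱼ)

L_0(1.9) = (1.9 - 2)/(1 - 2) × (1.9 - 3)/(1 - 3) × (1.9 - 4)/(1 - 4) = 0.038500
L_1(1.9) = (1.9 - 1)/(2 - 1) × (1.9 - 3)/(2 - 3) × (1.9 - 4)/(2 - 4) = 1.039500
L_2(1.9) = (1.9 - 1)/(3 - 1) × (1.9 - 2)/(3 - 2) × (1.9 - 4)/(3 - 4) = -0.094500
L_3(1.9) = (1.9 - 1)/(4 - 1) × (1.9 - 2)/(4 - 2) × (1.9 - 3)/(4 - 3) = 0.016500

P(1.9) = (-8)×L_0(1.9) + (-7)×L_1(1.9) + (-7)×L_2(1.9) + (-4)×L_3(1.9)
P(1.9) = -6.989000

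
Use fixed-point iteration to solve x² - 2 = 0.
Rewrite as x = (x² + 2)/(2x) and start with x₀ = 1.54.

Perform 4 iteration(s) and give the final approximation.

Equation: x² - 2 = 0
Fixed-point form: x = (x² + 2)/(2x)
x₀ = 1.54

x_1 = g(1.540000) = 1.419351
x_2 = g(1.419351) = 1.414223
x_3 = g(1.414223) = 1.414214
x_4 = g(1.414214) = 1.414214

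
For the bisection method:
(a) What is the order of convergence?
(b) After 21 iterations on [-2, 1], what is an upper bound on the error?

(a) Bisection has linear (order 1) convergence; the error is halved each step.

(b) Error bound = (b-a)/2^n = (1 - (-2))/2^{21}
    = 3/2^{21}

(a) 1 (linear); (b) error ≤ 1.43e-06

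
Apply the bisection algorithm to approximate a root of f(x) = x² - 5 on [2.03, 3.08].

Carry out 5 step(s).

f(x) = x² - 5
Initial interval: [2.03, 3.08]

Iteration 1:
  c_1 = (2.030000 + 3.080000)/2 = 2.555000
  f(c_1) = f(2.555000) = 1.528025
  f(a) × f(c) < 0, new interval: [2.030000, 2.555000]
Iteration 2:
  c_2 = (2.030000 + 2.555000)/2 = 2.292500
  f(c_2) = f(2.292500) = 0.255556
  f(a) × f(c) < 0, new interval: [2.030000, 2.292500]
Iteration 3:
  c_3 = (2.030000 + 2.292500)/2 = 2.161250
  f(c_3) = f(2.161250) = -0.328998
  f(a) × f(c) ≥ 0, new interval: [2.161250, 2.292500]
Iteration 4:
  c_4 = (2.161250 + 2.292500)/2 = 2.226875
  f(c_4) = f(2.226875) = -0.041028
  f(a) × f(c) ≥ 0, new interval: [2.226875, 2.292500]
Iteration 5:
  c_5 = (2.226875 + 2.292500)/2 = 2.259687
  f(c_5) = f(2.259687) = 0.106188
  f(a) × f(c) < 0, new interval: [2.226875, 2.259687]

After 5 iteration(s), the approximation is c_5 = 2.259687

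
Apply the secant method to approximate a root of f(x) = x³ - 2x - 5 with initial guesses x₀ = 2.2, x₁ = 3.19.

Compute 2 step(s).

f(x) = x³ - 2x - 5
x₀ = 2.2, x₁ = 3.19

Secant formula: x_{n+1} = x_n - f(x_n)(x_n - x_{n-1})/(f(x_n) - f(x_{n-1}))

Iteration 1:
  f(2.200000) = 1.248000
  f(3.190000) = 21.081759
  x_2 = 3.190000 - 21.081759×(3.190000 - 2.200000)/(21.081759 - 1.248000)
       = 2.137706
Iteration 2:
  f(3.190000) = 21.081759
  f(2.137706) = 0.493451
  x_3 = 2.137706 - 0.493451×(2.137706 - 3.190000)/(0.493451 - 21.081759)
       = 2.112485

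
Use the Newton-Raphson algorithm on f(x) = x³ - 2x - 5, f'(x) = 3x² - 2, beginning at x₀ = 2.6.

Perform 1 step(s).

f(x) = x³ - 2x - 5
f'(x) = 3x² - 2
x₀ = 2.6

Newton-Raphson formula: x_{n+1} = x_n - f(x_n)/f'(x_n)

Iteration 1:
  f(2.600000) = 7.376000
  f'(2.600000) = 18.280000
  x_1 = 2.600000 - 7.376000/18.280000 = 2.196499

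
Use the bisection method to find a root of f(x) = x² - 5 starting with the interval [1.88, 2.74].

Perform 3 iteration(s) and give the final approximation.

f(x) = x² - 5
Initial interval: [1.88, 2.74]

Iteration 1:
  c_1 = (1.880000 + 2.740000)/2 = 2.310000
  f(c_1) = f(2.310000) = 0.336100
  f(a) × f(c) < 0, new interval: [1.880000, 2.310000]
Iteration 2:
  c_2 = (1.880000 + 2.310000)/2 = 2.095000
  f(c_2) = f(2.095000) = -0.610975
  f(a) × f(c) ≥ 0, new interval: [2.095000, 2.310000]
Iteration 3:
  c_3 = (2.095000 + 2.310000)/2 = 2.202500
  f(c_3) = f(2.202500) = -0.148994
  f(a) × f(c) ≥ 0, new interval: [2.202500, 2.310000]

After 3 iteration(s), the approximation is c_3 = 2.202500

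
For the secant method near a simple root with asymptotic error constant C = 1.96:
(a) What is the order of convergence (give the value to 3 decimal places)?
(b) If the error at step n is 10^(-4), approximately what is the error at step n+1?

(a) Secant method has superlinear convergence with order φ = (1+√5)/2 ≈ 1.618.
    This means |e_{n+1}| ≈ C|e_n|^1.618.

(b) With |e_n| = 10^(-4) and C = 1.96:
    |e_{n+1}| ≈ 1.96 × (10^(-4))^1.618 = 1.96 × 10^(-6.47)

(a) ≈ 1.618 (golden ratio); (b) |e_{n+1}| ≈ 6.609e-07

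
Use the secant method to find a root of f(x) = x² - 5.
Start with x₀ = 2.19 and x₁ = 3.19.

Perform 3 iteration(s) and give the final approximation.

f(x) = x² - 5
x₀ = 2.19, x₁ = 3.19

Secant formula: x_{n+1} = x_n - f(x_n)(x_n - x_{n-1})/(f(x_n) - f(x_{n-1}))

Iteration 1:
  f(2.190000) = -0.203900
  f(3.190000) = 5.176100
  x_2 = 3.190000 - 5.176100×(3.190000 - 2.190000)/(5.176100 - (-0.203900))
       = 2.227900
Iteration 2:
  f(3.190000) = 5.176100
  f(2.227900) = -0.036463
  x_3 = 2.227900 - (-0.036463)×(2.227900 - 3.190000)/(-0.036463 - 5.176100)
       = 2.234630
Iteration 3:
  f(2.227900) = -0.036463
  f(2.234630) = -0.006430
  x_4 = 2.234630 - (-0.006430)×(2.234630 - 2.227900)/(-0.006430 - (-0.036463))
       = 2.236071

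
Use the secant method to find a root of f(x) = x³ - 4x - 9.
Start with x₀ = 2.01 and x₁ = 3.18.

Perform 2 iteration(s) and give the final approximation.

f(x) = x³ - 4x - 9
x₀ = 2.01, x₁ = 3.18

Secant formula: x_{n+1} = x_n - f(x_n)(x_n - x_{n-1})/(f(x_n) - f(x_{n-1}))

Iteration 1:
  f(2.010000) = -8.919399
  f(3.180000) = 10.437432
  x_2 = 3.180000 - 10.437432×(3.180000 - 2.010000)/(10.437432 - (-8.919399))
       = 2.549122
Iteration 2:
  f(3.180000) = 10.437432
  f(2.549122) = -2.632232
  x_3 = 2.549122 - (-2.632232)×(2.549122 - 3.180000)/(-2.632232 - 10.437432)
       = 2.676181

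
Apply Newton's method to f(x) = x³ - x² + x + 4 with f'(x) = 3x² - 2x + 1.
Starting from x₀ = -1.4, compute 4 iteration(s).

f(x) = x³ - x² + x + 4
f'(x) = 3x² - 2x + 1
x₀ = -1.4

Newton-Raphson formula: x_{n+1} = x_n - f(x_n)/f'(x_n)

Iteration 1:
  f(-1.400000) = -2.104000
  f'(-1.400000) = 9.680000
  x_1 = -1.400000 - (-2.104000)/9.680000 = -1.182645
Iteration 2:
  f(-1.182645) = -0.235397
  f'(-1.182645) = 7.561234
  x_2 = -1.182645 - (-0.235397)/7.561234 = -1.151513
Iteration 3:
  f(-1.151513) = -0.004378
  f'(-1.151513) = 7.280969
  x_3 = -1.151513 - (-0.004378)/7.280969 = -1.150911
Iteration 4:
  f(-1.150911) = -0.000002
  f'(-1.150911) = 7.275613
  x_4 = -1.150911 - (-0.000002)/7.275613 = -1.150911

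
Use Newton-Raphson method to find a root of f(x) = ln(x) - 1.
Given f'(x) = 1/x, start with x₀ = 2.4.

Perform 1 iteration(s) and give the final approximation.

f(x) = ln(x) - 1
f'(x) = 1/x
x₀ = 2.4

Newton-Raphson formula: x_{n+1} = x_n - f(x_n)/f'(x_n)

Iteration 1:
  f(2.400000) = -0.124531
  f'(2.400000) = 0.416667
  x_1 = 2.400000 - (-0.124531)/0.416667 = 2.698875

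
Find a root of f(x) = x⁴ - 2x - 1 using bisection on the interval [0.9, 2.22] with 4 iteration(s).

f(x) = x⁴ - 2x - 1
Initial interval: [0.9, 2.22]

Iteration 1:
  c_1 = (0.900000 + 2.220000)/2 = 1.560000
  f(c_1) = f(1.560000) = 1.802409
  f(a) × f(c) < 0, new interval: [0.900000, 1.560000]
Iteration 2:
  c_2 = (0.900000 + 1.560000)/2 = 1.230000
  f(c_2) = f(1.230000) = -1.171134
  f(a) × f(c) ≥ 0, new interval: [1.230000, 1.560000]
Iteration 3:
  c_3 = (1.230000 + 1.560000)/2 = 1.395000
  f(c_3) = f(1.395000) = -0.002987
  f(a) × f(c) ≥ 0, new interval: [1.395000, 1.560000]
Iteration 4:
  c_4 = (1.395000 + 1.560000)/2 = 1.477500
  f(c_4) = f(1.477500) = 0.810516
  f(a) × f(c) < 0, new interval: [1.395000, 1.477500]

After 4 iteration(s), the approximation is c_4 = 1.477500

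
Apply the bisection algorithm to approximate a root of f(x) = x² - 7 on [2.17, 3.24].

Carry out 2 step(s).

f(x) = x² - 7
Initial interval: [2.17, 3.24]

Iteration 1:
  c_1 = (2.170000 + 3.240000)/2 = 2.705000
  f(c_1) = f(2.705000) = 0.317025
  f(a) × f(c) < 0, new interval: [2.170000, 2.705000]
Iteration 2:
  c_2 = (2.170000 + 2.705000)/2 = 2.437500
  f(c_2) = f(2.437500) = -1.058594
  f(a) × f(c) ≥ 0, new interval: [2.437500, 2.705000]

After 2 iteration(s), the approximation is c_2 = 2.437500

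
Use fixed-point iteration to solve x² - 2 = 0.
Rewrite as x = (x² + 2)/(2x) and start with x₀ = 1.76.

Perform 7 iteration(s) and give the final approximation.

Equation: x² - 2 = 0
Fixed-point form: x = (x² + 2)/(2x)
x₀ = 1.76

x_1 = g(1.760000) = 1.448182
x_2 = g(1.448182) = 1.414612
x_3 = g(1.414612) = 1.414214
x_4 = g(1.414214) = 1.414214
x_5 = g(1.414214) = 1.414214
x_6 = g(1.414214) = 1.414214
x_7 = g(1.414214) = 1.414214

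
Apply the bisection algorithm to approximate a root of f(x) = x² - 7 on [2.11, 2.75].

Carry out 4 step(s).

f(x) = x² - 7
Initial interval: [2.11, 2.75]

Iteration 1:
  c_1 = (2.110000 + 2.750000)/2 = 2.430000
  f(c_1) = f(2.430000) = -1.095100
  f(a) × f(c) ≥ 0, new interval: [2.430000, 2.750000]
Iteration 2:
  c_2 = (2.430000 + 2.750000)/2 = 2.590000
  f(c_2) = f(2.590000) = -0.291900
  f(a) × f(c) ≥ 0, new interval: [2.590000, 2.750000]
Iteration 3:
  c_3 = (2.590000 + 2.750000)/2 = 2.670000
  f(c_3) = f(2.670000) = 0.128900
  f(a) × f(c) < 0, new interval: [2.590000, 2.670000]
Iteration 4:
  c_4 = (2.590000 + 2.670000)/2 = 2.630000
  f(c_4) = f(2.630000) = -0.083100
  f(a) × f(c) ≥ 0, new interval: [2.630000, 2.670000]

After 4 iteration(s), the approximation is c_4 = 2.630000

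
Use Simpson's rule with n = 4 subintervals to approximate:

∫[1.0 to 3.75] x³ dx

f(x) = x³
a = 1.0, b = 3.75, n = 4
h = (b - a)/n = 0.687500

Simpson's rule: (h/3)[f(x₀) + 4f(x₁) + 2f(x₂) + ... + f(xₙ)]

x_0 = 1.0000, f(x_0) = 1.000000, coefficient = 1
x_1 = 1.6875, f(x_1) = 4.805420, coefficient = 4
x_2 = 2.3750, f(x_2) = 13.396484, coefficient = 2
x_3 = 3.0625, f(x_3) = 28.722900, coefficient = 4
x_4 = 3.7500, f(x_4) = 52.734375, coefficient = 1

I ≈ (0.687500/3) × 214.640625 = 49.188477
Exact value: 49.188477
Error: 0.000000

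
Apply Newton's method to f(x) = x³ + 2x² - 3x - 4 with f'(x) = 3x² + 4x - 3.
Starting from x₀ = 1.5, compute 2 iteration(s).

f(x) = x³ + 2x² - 3x - 4
f'(x) = 3x² + 4x - 3
x₀ = 1.5

Newton-Raphson formula: x_{n+1} = x_n - f(x_n)/f'(x_n)

Iteration 1:
  f(1.500000) = -0.625000
  f'(1.500000) = 9.750000
  x_1 = 1.500000 - (-0.625000)/9.750000 = 1.564103
Iteration 2:
  f(1.564103) = 0.026973
  f'(1.564103) = 10.595661
  x_2 = 1.564103 - 0.026973/10.595661 = 1.561557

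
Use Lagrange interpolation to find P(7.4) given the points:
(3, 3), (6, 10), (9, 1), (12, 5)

Lagrange interpolation formula:
P(x) = Σ yᵢ × Lᵢ(x)
where Lᵢ(x) = Π_{j≠i} (x - xⱼ)/(xᵢ - xⱼ)

L_0(7.4) = (7.4 - 6)/(3 - 6) × (7.4 - 9)/(3 - 9) × (7.4 - 12)/(3 - 12) = -0.063605
L_1(7.4) = (7.4 - 3)/(6 - 3) × (7.4 - 9)/(6 - 9) × (7.4 - 12)/(6 - 12) = 0.599704
L_2(7.4) = (7.4 - 3)/(9 - 3) × (7.4 - 6)/(9 - 6) × (7.4 - 12)/(9 - 12) = 0.524741
L_3(7.4) = (7.4 - 3)/(12 - 3) × (7.4 - 6)/(12 - 6) × (7.4 - 9)/(12 - 9) = -0.060840

P(7.4) = 3×L_0(7.4) + 10×L_1(7.4) + 1×L_2(7.4) + 5×L_3(7.4)
P(7.4) = 6.026765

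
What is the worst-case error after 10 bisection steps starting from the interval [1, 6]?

Bisection error bound: |error| ≤ (b-a)/2^n
|error| ≤ (6 - 1)/2^10 = 5/2^10
|error| ≤ 0.0048828125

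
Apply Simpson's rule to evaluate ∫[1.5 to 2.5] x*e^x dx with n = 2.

f(x) = x*e^x
a = 1.5, b = 2.5, n = 2
h = (b - a)/n = 0.500000

Simpson's rule: (h/3)[f(x₀) + 4f(x₁) + 2f(x₂) + ... + f(xₙ)]

x_0 = 1.5000, f(x_0) = 6.722534, coefficient = 1
x_1 = 2.0000, f(x_1) = 14.778112, coefficient = 4
x_2 = 2.5000, f(x_2) = 30.456235, coefficient = 1

I ≈ (0.500000/3) × 96.291217 = 16.048536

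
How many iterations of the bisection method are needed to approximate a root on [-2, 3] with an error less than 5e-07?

We need (b-a)/2^n ≤ 5e-07
(3 - (-2))/2^n ≤ 5e-07
5/2^n ≤ 5e-07
2^n ≥ 10000000
n ≥ log₂(10000000) = 23.25
n ≥ 24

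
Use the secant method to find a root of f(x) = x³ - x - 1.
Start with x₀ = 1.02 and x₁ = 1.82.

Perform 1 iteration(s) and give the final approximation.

f(x) = x³ - x - 1
x₀ = 1.02, x₁ = 1.82

Secant formula: x_{n+1} = x_n - f(x_n)(x_n - x_{n-1})/(f(x_n) - f(x_{n-1}))

Iteration 1:
  f(1.020000) = -0.958792
  f(1.820000) = 3.208568
  x_2 = 1.820000 - 3.208568×(1.820000 - 1.020000)/(3.208568 - (-0.958792))
       = 1.204057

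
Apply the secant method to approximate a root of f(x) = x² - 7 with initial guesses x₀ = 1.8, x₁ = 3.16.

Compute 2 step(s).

f(x) = x² - 7
x₀ = 1.8, x₁ = 3.16

Secant formula: x_{n+1} = x_n - f(x_n)(x_n - x_{n-1})/(f(x_n) - f(x_{n-1}))

Iteration 1:
  f(1.800000) = -3.760000
  f(3.160000) = 2.985600
  x_2 = 3.160000 - 2.985600×(3.160000 - 1.800000)/(2.985600 - (-3.760000))
       = 2.558065
Iteration 2:
  f(3.160000) = 2.985600
  f(2.558065) = -0.456306
  x_3 = 2.558065 - (-0.456306)×(2.558065 - 3.160000)/(-0.456306 - 2.985600)
       = 2.637865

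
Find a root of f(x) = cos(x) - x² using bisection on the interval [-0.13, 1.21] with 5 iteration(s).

f(x) = cos(x) - x²
Initial interval: [-0.13, 1.21]

Iteration 1:
  c_1 = (-0.130000 + 1.210000)/2 = 0.540000
  f(c_1) = f(0.540000) = 0.566109
  f(a) × f(c) ≥ 0, new interval: [0.540000, 1.210000]
Iteration 2:
  c_2 = (0.540000 + 1.210000)/2 = 0.875000
  f(c_2) = f(0.875000) = -0.124628
  f(a) × f(c) < 0, new interval: [0.540000, 0.875000]
Iteration 3:
  c_3 = (0.540000 + 0.875000)/2 = 0.707500
  f(c_3) = f(0.707500) = 0.259433
  f(a) × f(c) ≥ 0, new interval: [0.707500, 0.875000]
Iteration 4:
  c_4 = (0.707500 + 0.875000)/2 = 0.791250
  f(c_4) = f(0.791250) = 0.076880
  f(a) × f(c) ≥ 0, new interval: [0.791250, 0.875000]
Iteration 5:
  c_5 = (0.791250 + 0.875000)/2 = 0.833125
  f(c_5) = f(0.833125) = -0.021531
  f(a) × f(c) < 0, new interval: [0.791250, 0.833125]

After 5 iteration(s), the approximation is c_5 = 0.833125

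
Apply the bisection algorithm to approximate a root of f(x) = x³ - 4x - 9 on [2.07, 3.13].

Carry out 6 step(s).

f(x) = x³ - 4x - 9
Initial interval: [2.07, 3.13]

Iteration 1:
  c_1 = (2.070000 + 3.130000)/2 = 2.600000
  f(c_1) = f(2.600000) = -1.824000
  f(a) × f(c) ≥ 0, new interval: [2.600000, 3.130000]
Iteration 2:
  c_2 = (2.600000 + 3.130000)/2 = 2.865000
  f(c_2) = f(2.865000) = 3.056565
  f(a) × f(c) < 0, new interval: [2.600000, 2.865000]
Iteration 3:
  c_3 = (2.600000 + 2.865000)/2 = 2.732500
  f(c_3) = f(2.732500) = 0.472365
  f(a) × f(c) < 0, new interval: [2.600000, 2.732500]
Iteration 4:
  c_4 = (2.600000 + 2.732500)/2 = 2.666250
  f(c_4) = f(2.666250) = -0.710925
  f(a) × f(c) ≥ 0, new interval: [2.666250, 2.732500]
Iteration 5:
  c_5 = (2.666250 + 2.732500)/2 = 2.699375
  f(c_5) = f(2.699375) = -0.128166
  f(a) × f(c) ≥ 0, new interval: [2.699375, 2.732500]
Iteration 6:
  c_6 = (2.699375 + 2.732500)/2 = 2.715937
  f(c_6) = f(2.715937) = 0.169865
  f(a) × f(c) < 0, new interval: [2.699375, 2.715937]

After 6 iteration(s), the approximation is c_6 = 2.715937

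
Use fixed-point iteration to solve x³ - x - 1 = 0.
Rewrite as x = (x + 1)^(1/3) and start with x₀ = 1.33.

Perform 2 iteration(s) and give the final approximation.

Equation: x³ - x - 1 = 0
Fixed-point form: x = (x + 1)^(1/3)
x₀ = 1.33

x_1 = g(1.330000) = 1.325721
x_2 = g(1.325721) = 1.324908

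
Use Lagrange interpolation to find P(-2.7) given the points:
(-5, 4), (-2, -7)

Lagrange interpolation formula:
P(x) = Σ yᵢ × Lᵢ(x)
where Lᵢ(x) = Π_{j≠i} (x - xⱼ)/(xᵢ - xⱼ)

L_0(-2.7) = (-2.7 - (-2))/(-5 - (-2)) = 0.233333
L_1(-2.7) = (-2.7 - (-5))/(-2 - (-5)) = 0.766667

P(-2.7) = 4×L_0(-2.7) + (-7)×L_1(-2.7)
P(-2.7) = -4.433333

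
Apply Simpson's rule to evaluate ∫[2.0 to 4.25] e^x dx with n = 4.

f(x) = e^x
a = 2.0, b = 4.25, n = 4
h = (b - a)/n = 0.562500

Simpson's rule: (h/3)[f(x₀) + 4f(x₁) + 2f(x₂) + ... + f(xₙ)]

x_0 = 2.0000, f(x_0) = 7.389056, coefficient = 1
x_1 = 2.5625, f(x_1) = 12.968197, coefficient = 4
x_2 = 3.1250, f(x_2) = 22.759895, coefficient = 2
x_3 = 3.6875, f(x_3) = 39.944860, coefficient = 4
x_4 = 4.2500, f(x_4) = 70.105412, coefficient = 1

I ≈ (0.562500/3) × 334.666487 = 62.749966
Exact value: 62.716356
Error: 0.033610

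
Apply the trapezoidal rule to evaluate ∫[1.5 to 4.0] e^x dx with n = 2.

f(x) = e^x
a = 1.5, b = 4.0, n = 2
h = (b - a)/n = 1.250000

Trapezoidal rule: (h/2)[f(x₀) + 2f(x₁) + 2f(x₂) + ... + f(xₙ)]

x_0 = 1.5000, f(x_0) = 4.481689, coefficient = 1
x_1 = 2.7500, f(x_1) = 15.642632, coefficient = 2
x_2 = 4.0000, f(x_2) = 54.598150, coefficient = 1

I ≈ (1.250000/2) × 90.365103 = 56.478189
Exact value: 50.116461
Error: 6.361728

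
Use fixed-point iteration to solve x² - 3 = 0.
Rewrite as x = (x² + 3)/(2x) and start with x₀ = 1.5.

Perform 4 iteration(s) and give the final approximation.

Equation: x² - 3 = 0
Fixed-point form: x = (x² + 3)/(2x)
x₀ = 1.5

x_1 = g(1.500000) = 1.750000
x_2 = g(1.750000) = 1.732143
x_3 = g(1.732143) = 1.732051
x_4 = g(1.732051) = 1.732051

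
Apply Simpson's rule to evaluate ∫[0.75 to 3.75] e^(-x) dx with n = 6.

f(x) = e^(-x)
a = 0.75, b = 3.75, n = 6
h = (b - a)/n = 0.500000

Simpson's rule: (h/3)[f(x₀) + 4f(x₁) + 2f(x₂) + ... + f(xₙ)]

x_0 = 0.7500, f(x_0) = 0.472367, coefficient = 1
x_1 = 1.2500, f(x_1) = 0.286505, coefficient = 4
x_2 = 1.7500, f(x_2) = 0.173774, coefficient = 2
x_3 = 2.2500, f(x_3) = 0.105399, coefficient = 4
x_4 = 2.7500, f(x_4) = 0.063928, coefficient = 2
x_5 = 3.2500, f(x_5) = 0.038774, coefficient = 4
x_6 = 3.7500, f(x_6) = 0.023518, coefficient = 1

I ≈ (0.500000/3) × 2.694001 = 0.449000
Exact value: 0.448849
Error: 0.000151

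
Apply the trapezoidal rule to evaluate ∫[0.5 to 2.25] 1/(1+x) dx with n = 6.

f(x) = 1/(1+x)
a = 0.5, b = 2.25, n = 6
h = (b - a)/n = 0.291667

Trapezoidal rule: (h/2)[f(x₀) + 2f(x₁) + 2f(x₂) + ... + f(xₙ)]

x_0 = 0.5000, f(x_0) = 0.666667, coefficient = 1
x_1 = 0.7917, f(x_1) = 0.558140, coefficient = 2
x_2 = 1.0833, f(x_2) = 0.480000, coefficient = 2
x_3 = 1.3750, f(x_3) = 0.421053, coefficient = 2
x_4 = 1.6667, f(x_4) = 0.375000, coefficient = 2
x_5 = 1.9583, f(x_5) = 0.338028, coefficient = 2
x_6 = 2.2500, f(x_6) = 0.307692, coefficient = 1

I ≈ (0.291667/2) × 5.318800 = 0.775658
Exact value: 0.773190
Error: 0.002468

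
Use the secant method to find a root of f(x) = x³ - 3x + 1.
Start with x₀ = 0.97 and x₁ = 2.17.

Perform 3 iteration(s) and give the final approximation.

f(x) = x³ - 3x + 1
x₀ = 0.97, x₁ = 2.17

Secant formula: x_{n+1} = x_n - f(x_n)(x_n - x_{n-1})/(f(x_n) - f(x_{n-1}))

Iteration 1:
  f(0.970000) = -0.997327
  f(2.170000) = 4.708313
  x_2 = 2.170000 - 4.708313×(2.170000 - 0.970000)/(4.708313 - (-0.997327))
       = 1.179756
Iteration 2:
  f(2.170000) = 4.708313
  f(1.179756) = -0.897255
  x_3 = 1.179756 - (-0.897255)×(1.179756 - 2.170000)/(-0.897255 - 4.708313)
       = 1.338259
Iteration 3:
  f(1.179756) = -0.897255
  f(1.338259) = -0.618038
  x_4 = 1.338259 - (-0.618038)×(1.338259 - 1.179756)/(-0.618038 - (-0.897255))
       = 1.689102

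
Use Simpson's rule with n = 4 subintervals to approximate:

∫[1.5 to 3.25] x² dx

f(x) = x²
a = 1.5, b = 3.25, n = 4
h = (b - a)/n = 0.437500

Simpson's rule: (h/3)[f(x₀) + 4f(x₁) + 2f(x₂) + ... + f(xₙ)]

x_0 = 1.5000, f(x_0) = 2.250000, coefficient = 1
x_1 = 1.9375, f(x_1) = 3.753906, coefficient = 4
x_2 = 2.3750, f(x_2) = 5.640625, coefficient = 2
x_3 = 2.8125, f(x_3) = 7.910156, coefficient = 4
x_4 = 3.2500, f(x_4) = 10.562500, coefficient = 1

I ≈ (0.437500/3) × 70.750000 = 10.317708
Exact value: 10.317708
Error: 0.000000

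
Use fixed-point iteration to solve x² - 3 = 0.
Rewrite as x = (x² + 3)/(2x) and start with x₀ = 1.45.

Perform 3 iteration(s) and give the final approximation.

Equation: x² - 3 = 0
Fixed-point form: x = (x² + 3)/(2x)
x₀ = 1.45

x_1 = g(1.450000) = 1.759483
x_2 = g(1.759483) = 1.732265
x_3 = g(1.732265) = 1.732051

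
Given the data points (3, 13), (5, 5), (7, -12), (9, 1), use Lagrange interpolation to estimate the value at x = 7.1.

Lagrange interpolation formula:
P(x) = Σ yᵢ × Lᵢ(x)
where Lᵢ(x) = Π_{j≠i} (x - xⱼ)/(xᵢ - xⱼ)

L_0(7.1) = (7.1 - 5)/(3 - 5) × (7.1 - 7)/(3 - 7) × (7.1 - 9)/(3 - 9) = 0.008312
L_1(7.1) = (7.1 - 3)/(5 - 3) × (7.1 - 7)/(5 - 7) × (7.1 - 9)/(5 - 9) = -0.048687
L_2(7.1) = (7.1 - 3)/(7 - 3) × (7.1 - 5)/(7 - 5) × (7.1 - 9)/(7 - 9) = 1.022437
L_3(7.1) = (7.1 - 3)/(9 - 3) × (7.1 - 5)/(9 - 5) × (7.1 - 7)/(9 - 7) = 0.017937

P(7.1) = 13×L_0(7.1) + 5×L_1(7.1) + (-12)×L_2(7.1) + 1×L_3(7.1)
P(7.1) = -12.386687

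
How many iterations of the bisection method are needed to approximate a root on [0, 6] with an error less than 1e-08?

We need (b-a)/2^n ≤ 1e-08
(6 - 0)/2^n ≤ 1e-08
6/2^n ≤ 1e-08
2^n ≥ 600000000
n ≥ log₂(600000000) = 29.16
n ≥ 30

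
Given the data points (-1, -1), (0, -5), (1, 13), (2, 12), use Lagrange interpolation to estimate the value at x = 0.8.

Lagrange interpolation formula:
P(x) = Σ yᵢ × Lᵢ(x)
where Lᵢ(x) = Π_{j≠i} (x - xⱼ)/(xᵢ - xⱼ)

L_0(0.8) = (0.8 - 0)/(-1 - 0) × (0.8 - 1)/(-1 - 1) × (0.8 - 2)/(-1 - 2) = -0.032000
L_1(0.8) = (0.8 - (-1))/(0 - (-1)) × (0.8 - 1)/(0 - 1) × (0.8 - 2)/(0 - 2) = 0.216000
L_2(0.8) = (0.8 - (-1))/(1 - (-1)) × (0.8 - 0)/(1 - 0) × (0.8 - 2)/(1 - 2) = 0.864000
L_3(0.8) = (0.8 - (-1))/(2 - (-1)) × (0.8 - 0)/(2 - 0) × (0.8 - 1)/(2 - 1) = -0.048000

P(0.8) = (-1)×L_0(0.8) + (-5)×L_1(0.8) + 13×L_2(0.8) + 12×L_3(0.8)
P(0.8) = 9.608000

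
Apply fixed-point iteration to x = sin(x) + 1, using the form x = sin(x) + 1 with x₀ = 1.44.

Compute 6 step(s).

Equation: x = sin(x) + 1
Fixed-point form: x = sin(x) + 1
x₀ = 1.44

x_1 = g(1.440000) = 1.991458
x_2 = g(1.991458) = 1.912819
x_3 = g(1.912819) = 1.942078
x_4 = g(1.942078) = 1.931863
x_5 = g(1.931863) = 1.935521
x_6 = g(1.935521) = 1.934222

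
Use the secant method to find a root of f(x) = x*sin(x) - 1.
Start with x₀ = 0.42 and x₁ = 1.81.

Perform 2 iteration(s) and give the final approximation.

f(x) = x*sin(x) - 1
x₀ = 0.42, x₁ = 1.81

Secant formula: x_{n+1} = x_n - f(x_n)(x_n - x_{n-1})/(f(x_n) - f(x_{n-1}))

Iteration 1:
  f(0.420000) = -0.828741
  f(1.810000) = 0.758464
  x_2 = 1.810000 - 0.758464×(1.810000 - 0.420000)/(0.758464 - (-0.828741))
       = 1.145773
Iteration 2:
  f(1.810000) = 0.758464
  f(1.145773) = 0.043832
  x_3 = 1.145773 - 0.043832×(1.145773 - 1.810000)/(0.043832 - 0.758464)
       = 1.105032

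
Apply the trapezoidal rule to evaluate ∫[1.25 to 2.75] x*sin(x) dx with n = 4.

f(x) = x*sin(x)
a = 1.25, b = 2.75, n = 4
h = (b - a)/n = 0.375000

Trapezoidal rule: (h/2)[f(x₀) + 2f(x₁) + 2f(x₂) + ... + f(xₙ)]

x_0 = 1.2500, f(x_0) = 1.186231, coefficient = 1
x_1 = 1.6250, f(x_1) = 1.622613, coefficient = 2
x_2 = 2.0000, f(x_2) = 1.818595, coefficient = 2
x_3 = 2.3750, f(x_3) = 1.647502, coefficient = 2
x_4 = 2.7500, f(x_4) = 1.049568, coefficient = 1

I ≈ (0.375000/2) × 12.413219 = 2.327479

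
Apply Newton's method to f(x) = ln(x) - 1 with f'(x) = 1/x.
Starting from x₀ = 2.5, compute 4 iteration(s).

f(x) = ln(x) - 1
f'(x) = 1/x
x₀ = 2.5

Newton-Raphson formula: x_{n+1} = x_n - f(x_n)/f'(x_n)

Iteration 1:
  f(2.500000) = -0.083709
  f'(2.500000) = 0.400000
  x_1 = 2.500000 - (-0.083709)/0.400000 = 2.709273
Iteration 2:
  f(2.709273) = -0.003320
  f'(2.709273) = 0.369103
  x_2 = 2.709273 - (-0.003320)/0.369103 = 2.718267
Iteration 3:
  f(2.718267) = -0.000005
  f'(2.718267) = 0.367881
  x_3 = 2.718267 - (-0.000005)/0.367881 = 2.718282
Iteration 4:
  f(2.718282) = 0.000000
  f'(2.718282) = 0.367879
  x_4 = 2.718282 - 0.000000/0.367879 = 2.718282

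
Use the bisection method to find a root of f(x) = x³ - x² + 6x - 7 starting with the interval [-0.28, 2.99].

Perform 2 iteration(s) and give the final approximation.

f(x) = x³ - x² + 6x - 7
Initial interval: [-0.28, 2.99]

Iteration 1:
  c_1 = (-0.280000 + 2.990000)/2 = 1.355000
  f(c_1) = f(1.355000) = 1.781789
  f(a) × f(c) < 0, new interval: [-0.280000, 1.355000]
Iteration 2:
  c_2 = (-0.280000 + 1.355000)/2 = 0.537500
  f(c_2) = f(0.537500) = -3.908619
  f(a) × f(c) ≥ 0, new interval: [0.537500, 1.355000]

After 2 iteration(s), the approximation is c_2 = 0.537500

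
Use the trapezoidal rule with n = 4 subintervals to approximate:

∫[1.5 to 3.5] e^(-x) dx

f(x) = e^(-x)
a = 1.5, b = 3.5, n = 4
h = (b - a)/n = 0.500000

Trapezoidal rule: (h/2)[f(x₀) + 2f(x₁) + 2f(x₂) + ... + f(xₙ)]

x_0 = 1.5000, f(x_0) = 0.223130, coefficient = 1
x_1 = 2.0000, f(x_1) = 0.135335, coefficient = 2
x_2 = 2.5000, f(x_2) = 0.082085, coefficient = 2
x_3 = 3.0000, f(x_3) = 0.049787, coefficient = 2
x_4 = 3.5000, f(x_4) = 0.030197, coefficient = 1

I ≈ (0.500000/2) × 0.787742 = 0.196936
Exact value: 0.192933
Error: 0.004003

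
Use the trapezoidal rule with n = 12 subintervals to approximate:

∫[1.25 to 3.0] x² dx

f(x) = x²
a = 1.25, b = 3.0, n = 12
h = (b - a)/n = 0.145833

Trapezoidal rule: (h/2)[f(x₀) + 2f(x₁) + 2f(x₂) + ... + f(xₙ)]

x_0 = 1.2500, f(x_0) = 1.562500, coefficient = 1
x_1 = 1.3958, f(x_1) = 1.948351, coefficient = 2
x_2 = 1.5417, f(x_2) = 2.376736, coefficient = 2
x_3 = 1.6875, f(x_3) = 2.847656, coefficient = 2
x_4 = 1.8333, f(x_4) = 3.361111, coefficient = 2
x_5 = 1.9792, f(x_5) = 3.917101, coefficient = 2
x_6 = 2.1250, f(x_6) = 4.515625, coefficient = 2
x_7 = 2.2708, f(x_7) = 5.156684, coefficient = 2
x_8 = 2.4167, f(x_8) = 5.840278, coefficient = 2
x_9 = 2.5625, f(x_9) = 6.566406, coefficient = 2
x_10 = 2.7083, f(x_10) = 7.335069, coefficient = 2
x_11 = 2.8542, f(x_11) = 8.146267, coefficient = 2
x_12 = 3.0000, f(x_12) = 9.000000, coefficient = 1

I ≈ (0.145833/2) × 114.585069 = 8.355161
Exact value: 8.348958
Error: 0.006203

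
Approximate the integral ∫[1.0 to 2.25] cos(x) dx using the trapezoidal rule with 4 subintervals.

f(x) = cos(x)
a = 1.0, b = 2.25, n = 4
h = (b - a)/n = 0.312500

Trapezoidal rule: (h/2)[f(x₀) + 2f(x₁) + 2f(x₂) + ... + f(xₙ)]

x_0 = 1.0000, f(x_0) = 0.540302, coefficient = 1
x_1 = 1.3125, f(x_1) = 0.255434, coefficient = 2
x_2 = 1.6250, f(x_2) = -0.054177, coefficient = 2
x_3 = 1.9375, f(x_3) = -0.358540, coefficient = 2
x_4 = 2.2500, f(x_4) = -0.628174, coefficient = 1

I ≈ (0.312500/2) × -0.402438 = -0.062881
Exact value: -0.063398
Error: 0.000517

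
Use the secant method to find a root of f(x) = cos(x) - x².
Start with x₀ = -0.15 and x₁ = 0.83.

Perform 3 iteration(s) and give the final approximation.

f(x) = cos(x) - x²
x₀ = -0.15, x₁ = 0.83

Secant formula: x_{n+1} = x_n - f(x_n)(x_n - x_{n-1})/(f(x_n) - f(x_{n-1}))

Iteration 1:
  f(-0.150000) = 0.966271
  f(0.830000) = -0.014024
  x_2 = 0.830000 - (-0.014024)×(0.830000 - (-0.150000))/(-0.014024 - 0.966271)
       = 0.815980
Iteration 2:
  f(0.830000) = -0.014024
  f(0.815980) = 0.019332
  x_3 = 0.815980 - 0.019332×(0.815980 - 0.830000)/(0.019332 - (-0.014024))
       = 0.824105
Iteration 3:
  f(0.815980) = 0.019332
  f(0.824105) = 0.000064
  x_4 = 0.824105 - 0.000064×(0.824105 - 0.815980)/(0.000064 - 0.019332)
       = 0.824132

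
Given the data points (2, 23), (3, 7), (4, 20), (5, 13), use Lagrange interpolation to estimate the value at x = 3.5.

Lagrange interpolation formula:
P(x) = Σ yᵢ × Lᵢ(x)
where Lᵢ(x) = Π_{j≠i} (x - xⱼ)/(xᵢ - xⱼ)

L_0(3.5) = (3.5 - 3)/(2 - 3) × (3.5 - 4)/(2 - 4) × (3.5 - 5)/(2 - 5) = -0.062500
L_1(3.5) = (3.5 - 2)/(3 - 2) × (3.5 - 4)/(3 - 4) × (3.5 - 5)/(3 - 5) = 0.562500
L_2(3.5) = (3.5 - 2)/(4 - 2) × (3.5 - 3)/(4 - 3) × (3.5 - 5)/(4 - 5) = 0.562500
L_3(3.5) = (3.5 - 2)/(5 - 2) × (3.5 - 3)/(5 - 3) × (3.5 - 4)/(5 - 4) = -0.062500

P(3.5) = 23×L_0(3.5) + 7×L_1(3.5) + 20×L_2(3.5) + 13×L_3(3.5)
P(3.5) = 12.937500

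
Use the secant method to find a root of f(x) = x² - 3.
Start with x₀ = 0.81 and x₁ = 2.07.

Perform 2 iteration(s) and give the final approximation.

f(x) = x² - 3
x₀ = 0.81, x₁ = 2.07

Secant formula: x_{n+1} = x_n - f(x_n)(x_n - x_{n-1})/(f(x_n) - f(x_{n-1}))

Iteration 1:
  f(0.810000) = -2.343900
  f(2.070000) = 1.284900
  x_2 = 2.070000 - 1.284900×(2.070000 - 0.810000)/(1.284900 - (-2.343900))
       = 1.623854
Iteration 2:
  f(2.070000) = 1.284900
  f(1.623854) = -0.363098
  x_3 = 1.623854 - (-0.363098)×(1.623854 - 2.070000)/(-0.363098 - 1.284900)
       = 1.722152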